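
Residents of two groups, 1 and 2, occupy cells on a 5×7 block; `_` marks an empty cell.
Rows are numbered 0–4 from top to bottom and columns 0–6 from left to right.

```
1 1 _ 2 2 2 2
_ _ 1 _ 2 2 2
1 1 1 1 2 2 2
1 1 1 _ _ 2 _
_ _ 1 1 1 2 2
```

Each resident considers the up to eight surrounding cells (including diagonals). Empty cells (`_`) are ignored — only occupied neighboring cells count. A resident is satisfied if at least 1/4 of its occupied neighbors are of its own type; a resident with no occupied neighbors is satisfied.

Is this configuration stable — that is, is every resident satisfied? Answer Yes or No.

Yes

Row 0: (0,0)1 1/1 ok · (0,1)1 2/2 ok · (0,3)2 2/3 ok · (0,4)2 4/4 ok · (0,5)2 5/5 ok · (0,6)2 3/3 ok
Row 1: (1,2)1 4/5 ok · (1,4)2 6/7 ok · (1,5)2 8/8 ok · (1,6)2 5/5 ok
Row 2: (2,0)1 3/3 ok · (2,1)1 6/6 ok · (2,2)1 5/5 ok · (2,3)1 3/5 ok · (2,4)2 4/5 ok · (2,5)2 6/6 ok · (2,6)2 4/4 ok
Row 3: (3,0)1 3/3 ok · (3,1)1 6/6 ok · (3,2)1 6/6 ok · (3,5)2 5/6 ok
Row 4: (4,2)1 3/3 ok · (4,3)1 3/3 ok · (4,4)1 1/3 ok · (4,5)2 2/3 ok · (4,6)2 2/2 ok
All meet the threshold, so the configuration is stable.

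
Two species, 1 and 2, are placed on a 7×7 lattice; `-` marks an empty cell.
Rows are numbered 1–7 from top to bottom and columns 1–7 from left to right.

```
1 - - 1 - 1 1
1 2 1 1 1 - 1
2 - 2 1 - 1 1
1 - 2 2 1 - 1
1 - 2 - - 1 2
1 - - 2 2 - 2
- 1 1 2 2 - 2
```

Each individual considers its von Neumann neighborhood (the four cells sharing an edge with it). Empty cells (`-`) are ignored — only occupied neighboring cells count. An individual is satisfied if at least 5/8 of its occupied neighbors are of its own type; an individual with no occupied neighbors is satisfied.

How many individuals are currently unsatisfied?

Row 1: (1,1)1 1/1 ok · (1,4)1 1/1 ok · (1,6)1 1/1 ok · (1,7)1 2/2 ok
Row 2: (2,1)1 1/3 unhappy · (2,2)2 0/2 unhappy · (2,3)1 1/3 unhappy · (2,4)1 4/4 ok · (2,5)1 1/1 ok · (2,7)1 2/2 ok
Row 3: (3,1)2 0/2 unhappy · (3,3)2 1/3 unhappy · (3,4)1 1/3 unhappy · (3,6)1 1/1 ok · (3,7)1 3/3 ok
Row 4: (4,1)1 1/2 unhappy · (4,3)2 3/3 ok · (4,4)2 1/3 unhappy · (4,5)1 0/1 unhappy · (4,7)1 1/2 unhappy
Row 5: (5,1)1 2/2 ok · (5,3)2 1/1 ok · (5,6)1 0/1 unhappy · (5,7)2 1/3 unhappy
Row 6: (6,1)1 1/1 ok · (6,4)2 2/2 ok · (6,5)2 2/2 ok · (6,7)2 2/2 ok
Row 7: (7,2)1 1/1 ok · (7,3)1 1/2 unhappy · (7,4)2 2/3 ok · (7,5)2 2/2 ok · (7,7)2 1/1 ok
Unsatisfied: (2,1), (2,2), (2,3), (3,1), (3,3), (3,4), (4,1), (4,4), (4,5), (4,7), (5,6), (5,7), (7,3) — 13 in total.

13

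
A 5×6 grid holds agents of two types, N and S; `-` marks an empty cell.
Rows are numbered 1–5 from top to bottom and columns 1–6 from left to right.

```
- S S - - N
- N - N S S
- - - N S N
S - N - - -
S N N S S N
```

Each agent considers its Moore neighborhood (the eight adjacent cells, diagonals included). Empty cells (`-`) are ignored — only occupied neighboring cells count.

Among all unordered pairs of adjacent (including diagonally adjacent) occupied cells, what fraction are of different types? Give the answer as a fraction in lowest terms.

17/28

Scan each occupied cell's neighbors to the right and below (and the two forward diagonals) so each pair is counted once.
Row 1: S(1,2)–S(1,3)= S(1,2)–N(2,2)≠ S(1,3)–N(2,4)≠ S(1,3)–N(2,2)≠ N(1,6)–S(2,6)≠ N(1,6)–S(2,5)≠  → 5/6 unlike.
Row 2: N(2,4)–S(2,5)≠ N(2,4)–N(3,4)= N(2,4)–S(3,5)≠ S(2,5)–S(2,6)= S(2,5)–S(3,5)= S(2,5)–N(3,6)≠ S(2,5)–N(3,4)≠ S(2,6)–N(3,6)≠ S(2,6)–S(3,5)=  → 5/9 unlike.
Row 3: N(3,4)–S(3,5)≠ N(3,4)–N(4,3)= S(3,5)–N(3,6)≠  → 2/3 unlike.
Row 4: S(4,1)–S(5,1)= S(4,1)–N(5,2)≠ N(4,3)–N(5,3)= N(4,3)–S(5,4)≠ N(4,3)–N(5,2)=  → 2/5 unlike.
Row 5: S(5,1)–N(5,2)≠ N(5,2)–N(5,3)= N(5,3)–S(5,4)≠ S(5,4)–S(5,5)= S(5,5)–N(5,6)≠  → 3/5 unlike.
Total adjacent occupied pairs: 28; unlike-type pairs: 17.
17/28 is already in lowest terms.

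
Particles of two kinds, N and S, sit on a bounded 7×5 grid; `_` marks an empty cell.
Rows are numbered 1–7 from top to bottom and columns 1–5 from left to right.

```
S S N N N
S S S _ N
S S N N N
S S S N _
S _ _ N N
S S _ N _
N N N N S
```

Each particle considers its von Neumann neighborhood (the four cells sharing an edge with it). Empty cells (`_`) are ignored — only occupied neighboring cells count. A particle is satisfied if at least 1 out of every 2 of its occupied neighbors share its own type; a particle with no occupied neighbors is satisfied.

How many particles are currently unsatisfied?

5

(1,1)S 2/2 ok
(1,2)S 2/3 ok
(1,3)N 1/3 unhappy
(1,4)N 2/2 ok
(1,5)N 2/2 ok
(2,1)S 3/3 ok
(2,2)S 4/4 ok
(2,3)S 1/3 unhappy
(2,5)N 2/2 ok
(3,1)S 3/3 ok
(3,2)S 3/4 ok
(3,3)N 1/4 unhappy
(3,4)N 3/3 ok
(3,5)N 2/2 ok
(4,1)S 3/3 ok
(4,2)S 3/3 ok
(4,3)S 1/3 unhappy
(4,4)N 2/3 ok
(5,1)S 2/2 ok
(5,4)N 3/3 ok
(5,5)N 1/1 ok
(6,1)S 2/3 ok
(6,2)S 1/2 ok
(6,4)N 2/2 ok
(7,1)N 1/2 ok
(7,2)N 2/3 ok
(7,3)N 2/2 ok
(7,4)N 2/3 ok
(7,5)S 0/1 unhappy
Unsatisfied: (1,3), (2,3), (3,3), (4,3), (7,5) — 5 in total.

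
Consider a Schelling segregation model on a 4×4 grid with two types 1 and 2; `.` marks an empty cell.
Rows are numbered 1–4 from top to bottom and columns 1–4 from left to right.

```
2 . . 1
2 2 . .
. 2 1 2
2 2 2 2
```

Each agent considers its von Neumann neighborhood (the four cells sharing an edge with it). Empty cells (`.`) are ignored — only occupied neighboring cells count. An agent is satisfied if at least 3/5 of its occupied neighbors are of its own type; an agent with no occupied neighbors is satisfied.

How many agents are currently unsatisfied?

2

Row 1: (1,1)2 1/1 ok · (1,4)1 0/0 ok
Row 2: (2,1)2 2/2 ok · (2,2)2 2/2 ok
Row 3: (3,2)2 2/3 ok · (3,3)1 0/3 unhappy · (3,4)2 1/2 unhappy
Row 4: (4,1)2 1/1 ok · (4,2)2 3/3 ok · (4,3)2 2/3 ok · (4,4)2 2/2 ok
Unsatisfied: (3,3), (3,4) — 2 in total.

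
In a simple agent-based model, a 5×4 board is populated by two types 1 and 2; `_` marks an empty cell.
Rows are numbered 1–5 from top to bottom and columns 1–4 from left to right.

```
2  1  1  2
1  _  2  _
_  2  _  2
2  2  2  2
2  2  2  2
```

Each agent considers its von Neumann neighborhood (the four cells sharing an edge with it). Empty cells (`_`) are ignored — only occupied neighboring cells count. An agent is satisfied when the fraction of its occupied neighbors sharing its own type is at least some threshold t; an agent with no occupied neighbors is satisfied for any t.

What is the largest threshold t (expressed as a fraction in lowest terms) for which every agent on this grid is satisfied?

0/1

Row 1: (1,1)2 0/2 · (1,2)1 1/2 · (1,3)1 1/3 · (1,4)2 0/1
Row 2: (2,1)1 0/1 · (2,3)2 0/1
Row 3: (3,2)2 1/1 · (3,4)2 1/1
Row 4: (4,1)2 2/2 · (4,2)2 4/4 · (4,3)2 3/3 · (4,4)2 3/3
Row 5: (5,1)2 2/2 · (5,2)2 3/3 · (5,3)2 3/3 · (5,4)2 2/2
The smallest same-type fraction is 0/2 at (1,1), which reduces to 0/1. Any threshold above that leaves this agent unsatisfied.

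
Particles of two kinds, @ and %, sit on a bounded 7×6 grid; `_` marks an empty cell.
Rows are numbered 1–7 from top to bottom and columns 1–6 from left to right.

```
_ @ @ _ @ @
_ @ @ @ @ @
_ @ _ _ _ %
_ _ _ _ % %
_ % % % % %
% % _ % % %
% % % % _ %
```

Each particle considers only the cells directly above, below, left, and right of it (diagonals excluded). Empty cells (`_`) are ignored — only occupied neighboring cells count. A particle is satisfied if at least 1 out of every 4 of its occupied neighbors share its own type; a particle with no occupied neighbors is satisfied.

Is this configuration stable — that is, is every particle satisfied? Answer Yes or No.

Yes

(1,2)@ 2/2 ok
(1,3)@ 2/2 ok
(1,5)@ 2/2 ok
(1,6)@ 2/2 ok
(2,2)@ 3/3 ok
(2,3)@ 3/3 ok
(2,4)@ 2/2 ok
(2,5)@ 3/3 ok
(2,6)@ 2/3 ok
(3,2)@ 1/1 ok
(3,6)% 1/2 ok
(4,5)% 2/2 ok
(4,6)% 3/3 ok
(5,2)% 2/2 ok
(5,3)% 2/2 ok
(5,4)% 3/3 ok
(5,5)% 4/4 ok
(5,6)% 3/3 ok
(6,1)% 2/2 ok
(6,2)% 3/3 ok
(6,4)% 3/3 ok
(6,5)% 3/3 ok
(6,6)% 3/3 ok
(7,1)% 2/2 ok
(7,2)% 3/3 ok
(7,3)% 2/2 ok
(7,4)% 2/2 ok
(7,6)% 1/1 ok
All meet the threshold, so the configuration is stable.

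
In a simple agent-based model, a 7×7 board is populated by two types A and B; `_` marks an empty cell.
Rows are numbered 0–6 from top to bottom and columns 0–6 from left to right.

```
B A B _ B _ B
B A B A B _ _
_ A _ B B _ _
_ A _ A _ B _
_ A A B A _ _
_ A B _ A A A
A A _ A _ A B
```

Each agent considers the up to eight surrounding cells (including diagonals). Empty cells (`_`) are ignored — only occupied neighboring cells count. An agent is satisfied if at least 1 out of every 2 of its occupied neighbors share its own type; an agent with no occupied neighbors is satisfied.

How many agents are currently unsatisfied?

11

(0,0)B 1/3 not
(0,1)A 1/5 not
(0,2)B 1/4 not
(0,4)B 1/2 satisfied
(0,6)B 0/0 satisfied
(1,0)B 1/4 not
(1,1)A 2/6 not
(1,2)B 2/6 not
(1,3)A 0/6 not
(1,4)B 3/4 satisfied
(2,1)A 2/4 satisfied
(2,3)B 3/5 satisfied
(2,4)B 3/5 satisfied
(3,1)A 3/3 satisfied
(3,3)A 2/5 not
(3,5)B 1/2 satisfied
(4,1)A 3/4 satisfied
(4,2)A 4/6 satisfied
(4,3)B 1/5 not
(4,4)A 3/5 satisfied
(5,1)A 4/5 satisfied
(5,2)B 1/6 not
(5,4)A 4/5 satisfied
(5,5)A 4/5 satisfied
(5,6)A 2/3 satisfied
(6,0)A 2/2 satisfied
(6,1)A 2/3 satisfied
(6,3)A 1/2 satisfied
(6,5)A 3/4 satisfied
(6,6)B 0/3 not
Unsatisfied: (0,0), (0,1), (0,2), (1,0), (1,1), (1,2), (1,3), (3,3), (4,3), (5,2), (6,6) — 11 in total.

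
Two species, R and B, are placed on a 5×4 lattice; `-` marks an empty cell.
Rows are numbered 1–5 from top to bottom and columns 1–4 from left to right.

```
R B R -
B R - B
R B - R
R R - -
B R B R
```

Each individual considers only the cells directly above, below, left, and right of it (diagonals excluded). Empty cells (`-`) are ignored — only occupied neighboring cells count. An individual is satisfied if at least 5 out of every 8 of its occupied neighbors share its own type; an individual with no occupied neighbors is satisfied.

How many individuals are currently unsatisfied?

13

Row 1: (1,1)R 0/2 not · (1,2)B 0/3 not · (1,3)R 0/1 not
Row 2: (2,1)B 0/3 not · (2,2)R 0/3 not · (2,4)B 0/1 not
Row 3: (3,1)R 1/3 not · (3,2)B 0/3 not · (3,4)R 0/1 not
Row 4: (4,1)R 2/3 satisfied · (4,2)R 2/3 satisfied
Row 5: (5,1)B 0/2 not · (5,2)R 1/3 not · (5,3)B 0/2 not · (5,4)R 0/1 not
Unsatisfied: (1,1), (1,2), (1,3), (2,1), (2,2), (2,4), (3,1), (3,2), (3,4), (5,1), (5,2), (5,3), (5,4) — 13 in total.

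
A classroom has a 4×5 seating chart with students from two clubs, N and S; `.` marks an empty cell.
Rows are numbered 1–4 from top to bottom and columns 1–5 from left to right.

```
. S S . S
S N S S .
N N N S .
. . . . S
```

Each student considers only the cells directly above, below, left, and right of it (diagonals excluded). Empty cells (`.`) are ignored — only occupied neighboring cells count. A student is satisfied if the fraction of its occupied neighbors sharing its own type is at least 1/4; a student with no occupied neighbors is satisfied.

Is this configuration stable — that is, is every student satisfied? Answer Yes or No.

No

(1,2)S 1/2 ok
(1,3)S 2/2 ok
(1,5)S 0/0 ok
(2,1)S 0/2 unhappy
(2,2)N 1/4 ok
(2,3)S 2/4 ok
(2,4)S 2/2 ok
(3,1)N 1/2 ok
(3,2)N 3/3 ok
(3,3)N 1/3 ok
(3,4)S 1/2 ok
(4,5)S 0/0 ok
For instance (2,1) has only 0/2 same-type neighbors, below 1/4.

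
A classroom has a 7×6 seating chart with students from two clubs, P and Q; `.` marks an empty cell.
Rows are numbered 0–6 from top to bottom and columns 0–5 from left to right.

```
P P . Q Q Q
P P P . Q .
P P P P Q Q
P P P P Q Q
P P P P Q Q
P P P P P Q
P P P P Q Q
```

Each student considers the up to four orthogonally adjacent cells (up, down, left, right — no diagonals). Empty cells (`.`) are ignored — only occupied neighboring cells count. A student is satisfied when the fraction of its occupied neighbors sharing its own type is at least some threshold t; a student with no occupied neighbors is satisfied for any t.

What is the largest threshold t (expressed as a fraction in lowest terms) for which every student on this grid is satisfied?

1/4

Row 0: (0,0)P 2/2 · (0,1)P 2/2 · (0,3)Q 1/1 · (0,4)Q 3/3 · (0,5)Q 1/1
Row 1: (1,0)P 3/3 · (1,1)P 4/4 · (1,2)P 2/2 · (1,4)Q 2/2
Row 2: (2,0)P 3/3 · (2,1)P 4/4 · (2,2)P 4/4 · (2,3)P 2/3 · (2,4)Q 3/4 · (2,5)Q 2/2
Row 3: (3,0)P 3/3 · (3,1)P 4/4 · (3,2)P 4/4 · (3,3)P 3/4 · (3,4)Q 3/4 · (3,5)Q 3/3
Row 4: (4,0)P 3/3 · (4,1)P 4/4 · (4,2)P 4/4 · (4,3)P 3/4 · (4,4)Q 2/4 · (4,5)Q 3/3
Row 5: (5,0)P 3/3 · (5,1)P 4/4 · (5,2)P 4/4 · (5,3)P 4/4 · (5,4)P 1/4 · (5,5)Q 2/3
Row 6: (6,0)P 2/2 · (6,1)P 3/3 · (6,2)P 3/3 · (6,3)P 2/3 · (6,4)Q 1/3 · (6,5)Q 2/2
The smallest same-type fraction is 1/4 at (5,4), which reduces to 1/4. Any threshold above that leaves this student unsatisfied.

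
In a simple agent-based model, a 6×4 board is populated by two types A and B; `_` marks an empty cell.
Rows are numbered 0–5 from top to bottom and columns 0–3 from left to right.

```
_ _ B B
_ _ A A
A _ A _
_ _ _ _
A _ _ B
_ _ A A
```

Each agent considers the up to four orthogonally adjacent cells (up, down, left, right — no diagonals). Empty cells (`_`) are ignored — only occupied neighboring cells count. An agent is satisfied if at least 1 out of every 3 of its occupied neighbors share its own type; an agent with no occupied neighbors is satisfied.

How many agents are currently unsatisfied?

1

Row 0: (0,2)B 1/2 ✓ · (0,3)B 1/2 ✓
Row 1: (1,2)A 2/3 ✓ · (1,3)A 1/2 ✓
Row 2: (2,0)A 0/0 ✓ · (2,2)A 1/1 ✓
Row 4: (4,0)A 0/0 ✓ · (4,3)B 0/1 ✗
Row 5: (5,2)A 1/1 ✓ · (5,3)A 1/2 ✓
Unsatisfied: (4,3) — 1 in total.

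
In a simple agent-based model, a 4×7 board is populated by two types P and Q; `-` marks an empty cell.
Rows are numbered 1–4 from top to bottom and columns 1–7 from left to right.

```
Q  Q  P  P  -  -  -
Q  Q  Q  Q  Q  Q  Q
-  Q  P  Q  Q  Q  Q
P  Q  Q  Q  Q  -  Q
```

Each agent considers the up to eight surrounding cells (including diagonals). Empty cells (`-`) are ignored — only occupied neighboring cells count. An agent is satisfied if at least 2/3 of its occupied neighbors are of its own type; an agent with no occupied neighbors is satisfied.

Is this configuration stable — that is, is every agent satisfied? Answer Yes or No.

(1,1)Q 3/3 satisfied
(1,2)Q 4/5 satisfied
(1,3)P 1/5 not
(1,4)P 1/4 not
(2,1)Q 4/4 satisfied
(2,2)Q 5/7 satisfied
(2,3)Q 5/8 not
(2,4)Q 4/7 not
(2,5)Q 5/6 satisfied
(2,6)Q 5/5 satisfied
(2,7)Q 3/3 satisfied
(3,2)Q 5/7 satisfied
(3,3)P 0/8 not
(3,4)Q 7/8 satisfied
(3,5)Q 7/7 satisfied
(3,6)Q 7/7 satisfied
(3,7)Q 4/4 satisfied
(4,1)P 0/2 not
(4,2)Q 2/4 not
(4,3)Q 4/5 satisfied
(4,4)Q 4/5 satisfied
(4,5)Q 4/4 satisfied
(4,7)Q 2/2 satisfied
For instance (1,3) has only 1/5 same-type neighbors, below 2/3.

No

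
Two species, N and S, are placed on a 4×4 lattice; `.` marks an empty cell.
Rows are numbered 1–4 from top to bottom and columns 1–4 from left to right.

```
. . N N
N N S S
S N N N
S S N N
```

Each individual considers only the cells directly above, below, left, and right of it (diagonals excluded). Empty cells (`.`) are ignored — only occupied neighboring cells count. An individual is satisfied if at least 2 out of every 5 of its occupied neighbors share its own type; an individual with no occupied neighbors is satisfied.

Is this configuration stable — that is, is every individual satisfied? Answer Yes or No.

Row 1: (1,3)N 1/2 satisfied · (1,4)N 1/2 satisfied
Row 2: (2,1)N 1/2 satisfied · (2,2)N 2/3 satisfied · (2,3)S 1/4 not · (2,4)S 1/3 not
Row 3: (3,1)S 1/3 not · (3,2)N 2/4 satisfied · (3,3)N 3/4 satisfied · (3,4)N 2/3 satisfied
Row 4: (4,1)S 2/2 satisfied · (4,2)S 1/3 not · (4,3)N 2/3 satisfied · (4,4)N 2/2 satisfied
For instance (2,3) has only 1/4 same-type neighbors, below 2/5.

No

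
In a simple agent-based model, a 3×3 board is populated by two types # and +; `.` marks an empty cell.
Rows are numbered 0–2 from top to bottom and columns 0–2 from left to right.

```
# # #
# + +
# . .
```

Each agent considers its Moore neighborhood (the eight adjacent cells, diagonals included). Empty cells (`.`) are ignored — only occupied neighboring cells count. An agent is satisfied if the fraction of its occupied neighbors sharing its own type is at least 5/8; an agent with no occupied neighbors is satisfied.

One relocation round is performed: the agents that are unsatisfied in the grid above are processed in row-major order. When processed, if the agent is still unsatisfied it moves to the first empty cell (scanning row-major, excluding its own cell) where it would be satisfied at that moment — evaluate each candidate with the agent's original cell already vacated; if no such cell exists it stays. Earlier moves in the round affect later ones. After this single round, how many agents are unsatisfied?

Initially unsatisfied (in order): (0,1), (0,2), (1,1), (1,2), (2,0).
  (0,1): no empty cell satisfies it; stays.
  (0,2): no empty cell satisfies it; stays.
  (1,1) → (2,2).
  (1,2): no empty cell satisfies it; stays.
  (2,0): now satisfied by earlier moves; stays.
Resulting grid:
# # #
# . +
# . +
Unsatisfied now: (0,2), (1,2).

2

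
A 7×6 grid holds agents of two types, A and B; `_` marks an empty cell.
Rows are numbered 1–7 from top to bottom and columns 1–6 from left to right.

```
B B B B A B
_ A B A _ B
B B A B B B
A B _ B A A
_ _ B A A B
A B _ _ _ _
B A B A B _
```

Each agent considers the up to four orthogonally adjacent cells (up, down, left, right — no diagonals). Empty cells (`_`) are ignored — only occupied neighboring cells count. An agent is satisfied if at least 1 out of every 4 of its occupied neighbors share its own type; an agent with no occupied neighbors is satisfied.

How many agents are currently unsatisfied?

14

(1,1)B 1/1 satisfied
(1,2)B 2/3 satisfied
(1,3)B 3/3 satisfied
(1,4)B 1/3 satisfied
(1,5)A 0/2 not
(1,6)B 1/2 satisfied
(2,2)A 0/3 not
(2,3)B 1/4 satisfied
(2,4)A 0/3 not
(2,6)B 2/2 satisfied
(3,1)B 1/2 satisfied
(3,2)B 2/4 satisfied
(3,3)A 0/3 not
(3,4)B 2/4 satisfied
(3,5)B 2/3 satisfied
(3,6)B 2/3 satisfied
(4,1)A 0/2 not
(4,2)B 1/2 satisfied
(4,4)B 1/3 satisfied
(4,5)A 2/4 satisfied
(4,6)A 1/3 satisfied
(5,3)B 0/1 not
(5,4)A 1/3 satisfied
(5,5)A 2/3 satisfied
(5,6)B 0/2 not
(6,1)A 0/2 not
(6,2)B 0/2 not
(7,1)B 0/2 not
(7,2)A 0/3 not
(7,3)B 0/2 not
(7,4)A 0/2 not
(7,5)B 0/1 not
Unsatisfied: (1,5), (2,2), (2,4), (3,3), (4,1), (5,3), (5,6), (6,1), (6,2), (7,1), (7,2), (7,3), (7,4), (7,5) — 14 in total.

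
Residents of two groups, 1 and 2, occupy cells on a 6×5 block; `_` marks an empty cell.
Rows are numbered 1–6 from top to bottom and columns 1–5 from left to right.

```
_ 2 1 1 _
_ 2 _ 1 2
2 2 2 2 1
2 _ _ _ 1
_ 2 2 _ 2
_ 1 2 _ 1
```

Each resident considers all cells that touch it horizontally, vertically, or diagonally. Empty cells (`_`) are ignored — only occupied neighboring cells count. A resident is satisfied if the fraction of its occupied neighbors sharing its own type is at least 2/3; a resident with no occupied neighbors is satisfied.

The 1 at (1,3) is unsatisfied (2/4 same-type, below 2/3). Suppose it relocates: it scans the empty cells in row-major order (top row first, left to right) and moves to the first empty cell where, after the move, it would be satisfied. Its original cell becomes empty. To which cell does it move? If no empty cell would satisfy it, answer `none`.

(1,5)

Vacating (1,3). Empty cells in order:
  (1,1): 0/2 same-type → still unsatisfied.
  (1,5): 2/3 same-type → satisfied — stop here.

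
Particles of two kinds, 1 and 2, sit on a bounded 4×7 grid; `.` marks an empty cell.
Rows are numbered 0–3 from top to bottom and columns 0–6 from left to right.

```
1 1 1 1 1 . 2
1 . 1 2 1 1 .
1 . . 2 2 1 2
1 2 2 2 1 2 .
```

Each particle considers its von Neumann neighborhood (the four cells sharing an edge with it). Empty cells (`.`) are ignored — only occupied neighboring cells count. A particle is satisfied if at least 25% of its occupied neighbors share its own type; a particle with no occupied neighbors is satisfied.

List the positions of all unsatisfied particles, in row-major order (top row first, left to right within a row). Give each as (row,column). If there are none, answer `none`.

Row 0: (0,0)1 2/2 satisfied · (0,1)1 2/2 satisfied · (0,2)1 3/3 satisfied · (0,3)1 2/3 satisfied · (0,4)1 2/2 satisfied · (0,6)2 0/0 satisfied
Row 1: (1,0)1 2/2 satisfied · (1,2)1 1/2 satisfied · (1,3)2 1/4 satisfied · (1,4)1 2/4 satisfied · (1,5)1 2/2 satisfied
Row 2: (2,0)1 2/2 satisfied · (2,3)2 3/3 satisfied · (2,4)2 1/4 satisfied · (2,5)1 1/4 satisfied · (2,6)2 0/1 not
Row 3: (3,0)1 1/2 satisfied · (3,1)2 1/2 satisfied · (3,2)2 2/2 satisfied · (3,3)2 2/3 satisfied · (3,4)1 0/3 not · (3,5)2 0/2 not

(2,6), (3,4), (3,5)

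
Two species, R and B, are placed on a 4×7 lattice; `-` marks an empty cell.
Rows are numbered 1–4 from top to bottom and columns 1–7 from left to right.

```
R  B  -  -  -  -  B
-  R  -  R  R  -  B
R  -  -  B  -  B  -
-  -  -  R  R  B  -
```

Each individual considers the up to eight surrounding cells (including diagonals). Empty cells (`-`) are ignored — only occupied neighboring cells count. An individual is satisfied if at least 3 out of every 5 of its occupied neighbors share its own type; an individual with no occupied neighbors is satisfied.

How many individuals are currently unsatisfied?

Row 1: (1,1)R 1/2 unhappy · (1,2)B 0/2 unhappy · (1,7)B 1/1 ok
Row 2: (2,2)R 2/3 ok · (2,4)R 1/2 unhappy · (2,5)R 1/3 unhappy · (2,7)B 2/2 ok
Row 3: (3,1)R 1/1 ok · (3,4)B 0/4 unhappy · (3,6)B 2/4 unhappy
Row 4: (4,4)R 1/2 unhappy · (4,5)R 1/4 unhappy · (4,6)B 1/2 unhappy
Unsatisfied: (1,1), (1,2), (2,4), (2,5), (3,4), (3,6), (4,4), (4,5), (4,6) — 9 in total.

9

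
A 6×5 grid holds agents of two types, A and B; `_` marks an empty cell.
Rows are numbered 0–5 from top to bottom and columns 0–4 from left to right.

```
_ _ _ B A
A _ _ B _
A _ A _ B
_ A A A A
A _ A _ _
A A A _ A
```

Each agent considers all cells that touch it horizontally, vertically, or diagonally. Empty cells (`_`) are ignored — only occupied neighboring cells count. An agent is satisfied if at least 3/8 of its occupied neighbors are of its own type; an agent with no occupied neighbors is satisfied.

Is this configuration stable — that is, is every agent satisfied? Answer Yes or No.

(0,3)B 1/2 ok
(0,4)A 0/2 unhappy
(1,0)A 1/1 ok
(1,3)B 2/4 ok
(2,0)A 2/2 ok
(2,2)A 3/4 ok
(2,4)B 1/3 unhappy
(3,1)A 5/5 ok
(3,2)A 4/4 ok
(3,3)A 4/5 ok
(3,4)A 1/2 ok
(4,0)A 3/3 ok
(4,2)A 5/5 ok
(5,0)A 2/2 ok
(5,1)A 4/4 ok
(5,2)A 2/2 ok
(5,4)A 0/0 ok
For instance (0,4) has only 0/2 same-type neighbors, below 3/8.

No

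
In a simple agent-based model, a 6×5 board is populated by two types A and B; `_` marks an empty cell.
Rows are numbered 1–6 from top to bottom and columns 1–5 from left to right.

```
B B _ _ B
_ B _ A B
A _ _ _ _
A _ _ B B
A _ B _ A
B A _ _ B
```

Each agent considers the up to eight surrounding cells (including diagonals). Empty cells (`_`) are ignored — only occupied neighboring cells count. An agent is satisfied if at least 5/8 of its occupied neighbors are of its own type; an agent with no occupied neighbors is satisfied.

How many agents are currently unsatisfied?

Row 1: (1,1)B 2/2 ✓ · (1,2)B 2/2 ✓ · (1,5)B 1/2 ✗
Row 2: (2,2)B 2/3 ✓ · (2,4)A 0/2 ✗ · (2,5)B 1/2 ✗
Row 3: (3,1)A 1/2 ✗
Row 4: (4,1)A 2/2 ✓ · (4,4)B 2/3 ✓ · (4,5)B 1/2 ✗
Row 5: (5,1)A 2/3 ✓ · (5,3)B 1/2 ✗ · (5,5)A 0/3 ✗
Row 6: (6,1)B 0/2 ✗ · (6,2)A 1/3 ✗ · (6,5)B 0/1 ✗
Unsatisfied: (1,5), (2,4), (2,5), (3,1), (4,5), (5,3), (5,5), (6,1), (6,2), (6,5) — 10 in total.

10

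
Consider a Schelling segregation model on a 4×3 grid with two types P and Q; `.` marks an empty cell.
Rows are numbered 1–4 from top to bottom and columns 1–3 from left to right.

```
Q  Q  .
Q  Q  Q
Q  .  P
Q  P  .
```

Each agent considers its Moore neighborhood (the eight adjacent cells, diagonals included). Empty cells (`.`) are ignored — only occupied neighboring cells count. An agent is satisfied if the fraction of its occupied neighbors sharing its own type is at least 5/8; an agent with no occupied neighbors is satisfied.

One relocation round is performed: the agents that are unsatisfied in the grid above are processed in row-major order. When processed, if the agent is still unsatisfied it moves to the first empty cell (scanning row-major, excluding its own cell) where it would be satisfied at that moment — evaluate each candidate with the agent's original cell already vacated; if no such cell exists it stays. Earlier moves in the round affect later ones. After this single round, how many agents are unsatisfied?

1

Initially unsatisfied (in order): (3,3), (4,1), (4,2).
  (3,3) → (4,3).
  (4,1) → (1,3).
  (4,2): no empty cell satisfies it; stays.
Resulting grid:
Q Q Q
Q Q Q
Q . .
. P P
Unsatisfied now: (4,2).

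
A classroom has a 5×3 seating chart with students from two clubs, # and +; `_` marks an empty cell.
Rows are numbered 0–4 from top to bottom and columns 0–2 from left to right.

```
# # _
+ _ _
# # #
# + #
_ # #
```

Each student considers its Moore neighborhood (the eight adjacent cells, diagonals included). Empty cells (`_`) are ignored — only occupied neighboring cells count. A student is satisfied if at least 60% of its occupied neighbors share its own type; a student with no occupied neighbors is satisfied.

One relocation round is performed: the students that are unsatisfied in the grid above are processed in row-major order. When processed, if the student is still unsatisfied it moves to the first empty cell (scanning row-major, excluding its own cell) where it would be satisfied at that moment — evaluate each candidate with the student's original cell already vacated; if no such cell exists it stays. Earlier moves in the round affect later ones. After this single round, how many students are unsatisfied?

2

Initially unsatisfied (in order): (0,0), (0,1), (1,0), (2,0), (3,1).
  (0,0) → (0,2).
  (0,1) → (1,1).
  (1,0): no empty cell satisfies it; stays.
  (2,0): now satisfied by earlier moves; stays.
  (3,1): no empty cell satisfies it; stays.
Resulting grid:
_ _ #
+ # _
# # #
# + #
_ # #
Unsatisfied now: (1,0), (3,1).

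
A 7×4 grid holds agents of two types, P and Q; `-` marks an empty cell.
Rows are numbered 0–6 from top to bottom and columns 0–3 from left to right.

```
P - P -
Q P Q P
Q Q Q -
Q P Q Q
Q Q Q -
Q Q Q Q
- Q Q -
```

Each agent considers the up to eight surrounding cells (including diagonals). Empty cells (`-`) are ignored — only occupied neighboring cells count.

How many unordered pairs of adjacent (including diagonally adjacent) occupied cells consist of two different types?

17

Scan each occupied cell's neighbors to the right and below (and the two forward diagonals) so each pair is counted once.
Row 0: P(0,0)–Q(1,0)≠ P(0,0)–P(1,1)= P(0,2)–Q(1,2)≠ P(0,2)–P(1,3)= P(0,2)–P(1,1)=  → 2/5 unlike.
Row 1: Q(1,0)–P(1,1)≠ Q(1,0)–Q(2,0)= Q(1,0)–Q(2,1)= P(1,1)–Q(1,2)≠ P(1,1)–Q(2,1)≠ P(1,1)–Q(2,2)≠ P(1,1)–Q(2,0)≠ Q(1,2)–P(1,3)≠ Q(1,2)–Q(2,2)= Q(1,2)–Q(2,1)= P(1,3)–Q(2,2)≠  → 7/11 unlike.
Row 2: Q(2,0)–Q(2,1)= Q(2,0)–Q(3,0)= Q(2,0)–P(3,1)≠ Q(2,1)–Q(2,2)= Q(2,1)–P(3,1)≠ Q(2,1)–Q(3,2)= Q(2,1)–Q(3,0)= Q(2,2)–Q(3,2)= Q(2,2)–Q(3,3)= Q(2,2)–P(3,1)≠  → 3/10 unlike.
Row 3: Q(3,0)–P(3,1)≠ Q(3,0)–Q(4,0)= Q(3,0)–Q(4,1)= P(3,1)–Q(3,2)≠ P(3,1)–Q(4,1)≠ P(3,1)–Q(4,2)≠ P(3,1)–Q(4,0)≠ Q(3,2)–Q(3,3)= Q(3,2)–Q(4,2)= Q(3,2)–Q(4,1)= Q(3,3)–Q(4,2)=  → 5/11 unlike.
Row 4: Q(4,0)–Q(4,1)= Q(4,0)–Q(5,0)= Q(4,0)–Q(5,1)= Q(4,1)–Q(4,2)= Q(4,1)–Q(5,1)= Q(4,1)–Q(5,2)= Q(4,1)–Q(5,0)= Q(4,2)–Q(5,2)= Q(4,2)–Q(5,3)= Q(4,2)–Q(5,1)=  → 0/10 unlike.
Row 5: Q(5,0)–Q(5,1)= Q(5,0)–Q(6,1)= Q(5,1)–Q(5,2)= Q(5,1)–Q(6,1)= Q(5,1)–Q(6,2)= Q(5,2)–Q(5,3)= Q(5,2)–Q(6,2)= Q(5,2)–Q(6,1)= Q(5,3)–Q(6,2)=  → 0/9 unlike.
Row 6: Q(6,1)–Q(6,2)=  → 0/1 unlike.
Total adjacent occupied pairs: 57; unlike-type pairs: 17.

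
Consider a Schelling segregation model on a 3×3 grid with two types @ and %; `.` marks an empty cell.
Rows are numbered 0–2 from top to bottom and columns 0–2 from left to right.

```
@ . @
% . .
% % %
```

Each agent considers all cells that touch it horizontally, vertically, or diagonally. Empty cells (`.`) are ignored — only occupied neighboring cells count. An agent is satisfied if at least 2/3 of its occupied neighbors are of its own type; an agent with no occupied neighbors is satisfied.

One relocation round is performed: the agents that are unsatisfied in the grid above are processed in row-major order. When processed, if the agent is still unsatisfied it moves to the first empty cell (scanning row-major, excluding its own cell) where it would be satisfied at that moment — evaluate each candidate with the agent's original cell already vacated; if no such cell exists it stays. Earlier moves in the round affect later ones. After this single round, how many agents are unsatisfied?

Initially unsatisfied (in order): (0,0).
  (0,0): no empty cell satisfies it; stays.
Resulting grid:
@ . @
% . .
% % %
Unsatisfied now: (0,0).

1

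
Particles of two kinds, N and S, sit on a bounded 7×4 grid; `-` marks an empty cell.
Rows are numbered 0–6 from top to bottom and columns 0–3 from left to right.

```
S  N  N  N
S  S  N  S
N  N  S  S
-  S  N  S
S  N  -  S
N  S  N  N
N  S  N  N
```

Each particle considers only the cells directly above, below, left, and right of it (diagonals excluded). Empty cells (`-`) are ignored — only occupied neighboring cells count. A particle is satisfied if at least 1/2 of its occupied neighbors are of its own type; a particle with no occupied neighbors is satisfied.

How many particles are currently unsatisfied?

13

(0,0)S 1/2 ✓
(0,1)N 1/3 ✗
(0,2)N 3/3 ✓
(0,3)N 1/2 ✓
(1,0)S 2/3 ✓
(1,1)S 1/4 ✗
(1,2)N 1/4 ✗
(1,3)S 1/3 ✗
(2,0)N 1/2 ✓
(2,1)N 1/4 ✗
(2,2)S 1/4 ✗
(2,3)S 3/3 ✓
(3,1)S 0/3 ✗
(3,2)N 0/3 ✗
(3,3)S 2/3 ✓
(4,0)S 0/2 ✗
(4,1)N 0/3 ✗
(4,3)S 1/2 ✓
(5,0)N 1/3 ✗
(5,1)S 1/4 ✗
(5,2)N 2/3 ✓
(5,3)N 2/3 ✓
(6,0)N 1/2 ✓
(6,1)S 1/3 ✗
(6,2)N 2/3 ✓
(6,3)N 2/2 ✓
Unsatisfied: (0,1), (1,1), (1,2), (1,3), (2,1), (2,2), (3,1), (3,2), (4,0), (4,1), (5,0), (5,1), (6,1) — 13 in total.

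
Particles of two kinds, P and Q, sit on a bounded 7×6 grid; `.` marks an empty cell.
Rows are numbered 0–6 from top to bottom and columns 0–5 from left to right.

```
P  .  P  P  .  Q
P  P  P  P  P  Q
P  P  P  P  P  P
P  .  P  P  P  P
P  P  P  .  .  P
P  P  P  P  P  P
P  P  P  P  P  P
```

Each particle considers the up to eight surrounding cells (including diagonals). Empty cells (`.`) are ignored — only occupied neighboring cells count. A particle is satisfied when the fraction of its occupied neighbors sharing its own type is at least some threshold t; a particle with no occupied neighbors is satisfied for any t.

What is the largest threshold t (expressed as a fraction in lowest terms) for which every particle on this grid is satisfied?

Row 0: (0,0)P 2/2 · (0,2)P 4/4 · (0,3)P 4/4 · (0,5)Q 1/2
Row 1: (1,0)P 4/4 · (1,1)P 7/7 · (1,2)P 7/7 · (1,3)P 7/7 · (1,4)P 5/7 · (1,5)Q 1/4
Row 2: (2,0)P 4/4 · (2,1)P 7/7 · (2,2)P 7/7 · (2,3)P 8/8 · (2,4)P 7/8 · (2,5)P 4/5
Row 3: (3,0)P 4/4 · (3,2)P 6/6 · (3,3)P 6/6 · (3,4)P 6/6 · (3,5)P 4/4
Row 4: (4,0)P 4/4 · (4,1)P 7/7 · (4,2)P 6/6 · (4,5)P 4/4
Row 5: (5,0)P 5/5 · (5,1)P 8/8 · (5,2)P 7/7 · (5,3)P 6/6 · (5,4)P 6/6 · (5,5)P 4/4
Row 6: (6,0)P 3/3 · (6,1)P 5/5 · (6,2)P 5/5 · (6,3)P 5/5 · (6,4)P 5/5 · (6,5)P 3/3
The smallest same-type fraction is 1/4 at (1,5), which reduces to 1/4. Any threshold above that leaves this particle unsatisfied.

1/4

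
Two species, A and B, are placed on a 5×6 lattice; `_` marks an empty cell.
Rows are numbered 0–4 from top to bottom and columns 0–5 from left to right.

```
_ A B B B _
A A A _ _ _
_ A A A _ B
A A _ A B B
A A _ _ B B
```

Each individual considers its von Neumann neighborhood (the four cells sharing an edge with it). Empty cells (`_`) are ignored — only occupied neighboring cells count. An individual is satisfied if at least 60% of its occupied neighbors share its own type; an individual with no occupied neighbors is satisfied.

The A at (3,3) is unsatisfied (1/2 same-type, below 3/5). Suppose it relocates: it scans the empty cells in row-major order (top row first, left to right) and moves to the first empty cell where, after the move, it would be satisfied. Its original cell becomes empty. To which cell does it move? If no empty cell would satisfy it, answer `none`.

Vacating (3,3). Empty cells in order:
  (0,0): 2/2 same-type → satisfied — stop here.

(0,0)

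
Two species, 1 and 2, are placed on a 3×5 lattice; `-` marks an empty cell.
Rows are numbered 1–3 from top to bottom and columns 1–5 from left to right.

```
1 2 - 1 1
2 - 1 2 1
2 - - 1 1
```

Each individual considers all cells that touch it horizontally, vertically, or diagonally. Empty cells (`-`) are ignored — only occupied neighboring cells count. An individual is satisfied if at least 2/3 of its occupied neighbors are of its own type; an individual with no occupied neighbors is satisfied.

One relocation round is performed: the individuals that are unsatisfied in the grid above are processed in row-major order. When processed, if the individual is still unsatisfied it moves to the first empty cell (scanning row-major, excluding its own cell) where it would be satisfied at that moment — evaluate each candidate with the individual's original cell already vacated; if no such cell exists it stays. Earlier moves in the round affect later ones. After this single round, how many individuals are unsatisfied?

0

Initially unsatisfied (in order): (1,1), (1,2), (2,3), (2,4).
  (1,1) → (3,3).
  (1,2) → (1,1).
  (2,3): now satisfied by earlier moves; stays.
  (2,4) → (1,2).
Resulting grid:
2 2 - 1 1
2 - 1 - 1
2 - 1 1 1
All satisfied now.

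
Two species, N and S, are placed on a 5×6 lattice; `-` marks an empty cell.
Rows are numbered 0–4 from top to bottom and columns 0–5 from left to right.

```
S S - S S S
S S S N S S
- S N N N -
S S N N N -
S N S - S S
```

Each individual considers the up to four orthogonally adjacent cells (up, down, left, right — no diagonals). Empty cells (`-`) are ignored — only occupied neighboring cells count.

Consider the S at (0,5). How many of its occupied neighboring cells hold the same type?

2

Occupied neighbors of (0,5): (1,5)=S, (0,4)=S.
Same type (S): 2 of 2.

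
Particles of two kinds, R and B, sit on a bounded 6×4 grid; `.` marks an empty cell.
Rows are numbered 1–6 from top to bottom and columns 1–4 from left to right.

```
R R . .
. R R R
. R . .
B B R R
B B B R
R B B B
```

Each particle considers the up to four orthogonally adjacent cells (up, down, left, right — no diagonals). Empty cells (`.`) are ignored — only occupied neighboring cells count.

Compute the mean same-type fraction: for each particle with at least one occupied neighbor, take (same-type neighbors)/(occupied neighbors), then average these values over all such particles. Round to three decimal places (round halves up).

0.722

(1,1)R 1/1
(1,2)R 2/2
(2,2)R 3/3
(2,3)R 2/2
(2,4)R 1/1
(3,2)R 1/2
(4,1)B 2/2
(4,2)B 2/4
(4,3)R 1/3
(4,4)R 2/2
(5,1)B 2/3
(5,2)B 4/4
(5,3)B 2/4
(5,4)R 1/3
(6,1)R 0/2
(6,2)B 2/3
(6,3)B 3/3
(6,4)B 1/2
Sum over 18 particles: 1/1 + 2/2 + 3/3 + 2/2 + 1/1 + 1/2 + 2/2 + 2/4 + 1/3 + 2/2 + 2/3 + 4/4 + 2/4 + 1/3 + 0/2 + 2/3 + 3/3 + 1/2 = 13; mean = 13 ÷ 18 = 13/18 = 0.722222… → 0.722.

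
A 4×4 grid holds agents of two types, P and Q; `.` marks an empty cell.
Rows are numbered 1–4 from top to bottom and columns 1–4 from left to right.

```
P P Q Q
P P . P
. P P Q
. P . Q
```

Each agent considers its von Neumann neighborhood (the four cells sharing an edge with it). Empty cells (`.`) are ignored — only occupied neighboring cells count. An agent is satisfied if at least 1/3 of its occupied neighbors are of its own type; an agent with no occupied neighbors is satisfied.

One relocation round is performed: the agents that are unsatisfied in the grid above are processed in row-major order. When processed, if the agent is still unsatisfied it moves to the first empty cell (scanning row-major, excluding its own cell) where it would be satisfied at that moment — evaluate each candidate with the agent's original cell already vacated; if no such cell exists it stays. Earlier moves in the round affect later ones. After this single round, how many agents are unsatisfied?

0

Initially unsatisfied (in order): (2,4).
  (2,4) → (2,3).
Resulting grid:
P P Q Q
P P P .
. P P Q
. P . Q
All satisfied now.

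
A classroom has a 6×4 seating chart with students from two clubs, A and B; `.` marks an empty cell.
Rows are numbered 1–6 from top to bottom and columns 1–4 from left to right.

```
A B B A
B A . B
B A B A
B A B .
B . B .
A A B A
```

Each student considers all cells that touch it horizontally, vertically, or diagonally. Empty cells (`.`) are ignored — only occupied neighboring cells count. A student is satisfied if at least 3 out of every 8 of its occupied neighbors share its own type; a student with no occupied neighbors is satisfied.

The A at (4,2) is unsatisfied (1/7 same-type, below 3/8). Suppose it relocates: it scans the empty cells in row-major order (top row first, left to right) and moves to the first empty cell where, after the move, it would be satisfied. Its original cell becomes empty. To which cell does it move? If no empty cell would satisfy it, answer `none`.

Vacating (4,2). Empty cells in order:
  (2,3): 4/8 same-type → satisfied — stop here.

(2,3)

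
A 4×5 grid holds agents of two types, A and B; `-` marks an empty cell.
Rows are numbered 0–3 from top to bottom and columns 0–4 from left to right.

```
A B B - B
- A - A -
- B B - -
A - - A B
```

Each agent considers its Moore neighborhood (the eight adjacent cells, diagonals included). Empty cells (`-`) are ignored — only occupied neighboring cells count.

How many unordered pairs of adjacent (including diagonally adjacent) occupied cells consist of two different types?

Scan each occupied cell's neighbors to the right and below (and the two forward diagonals) so each pair is counted once.
Row 0: A(0,0)–B(0,1)≠ A(0,0)–A(1,1)= B(0,1)–B(0,2)= B(0,1)–A(1,1)≠ B(0,2)–A(1,3)≠ B(0,2)–A(1,1)≠ B(0,4)–A(1,3)≠  → 5/7 unlike.
Row 1: A(1,1)–B(2,1)≠ A(1,1)–B(2,2)≠ A(1,3)–B(2,2)≠  → 3/3 unlike.
Row 2: B(2,1)–B(2,2)= B(2,1)–A(3,0)≠ B(2,2)–A(3,3)≠  → 2/3 unlike.
Row 3: A(3,3)–B(3,4)≠  → 1/1 unlike.
Total adjacent occupied pairs: 14; unlike-type pairs: 11.

11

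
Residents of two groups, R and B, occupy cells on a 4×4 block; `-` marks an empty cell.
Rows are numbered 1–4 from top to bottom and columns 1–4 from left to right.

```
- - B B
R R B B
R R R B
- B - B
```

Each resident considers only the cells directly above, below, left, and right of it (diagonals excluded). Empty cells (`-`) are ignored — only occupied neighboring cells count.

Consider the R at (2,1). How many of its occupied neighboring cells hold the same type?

2

Occupied neighbors of (2,1): (3,1)=R, (2,2)=R.
Same type (R): 2 of 2.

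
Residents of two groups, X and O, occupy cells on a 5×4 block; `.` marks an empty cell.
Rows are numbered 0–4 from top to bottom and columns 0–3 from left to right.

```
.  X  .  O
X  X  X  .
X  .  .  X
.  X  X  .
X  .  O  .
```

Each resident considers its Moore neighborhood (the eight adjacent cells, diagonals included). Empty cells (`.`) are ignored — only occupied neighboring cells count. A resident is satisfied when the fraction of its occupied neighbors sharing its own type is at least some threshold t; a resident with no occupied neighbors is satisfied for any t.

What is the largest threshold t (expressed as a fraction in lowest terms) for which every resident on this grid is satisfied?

(0,1)X 3/3
(0,3)O 0/1
(1,0)X 3/3
(1,1)X 4/4
(1,2)X 3/4
(2,0)X 3/3
(2,3)X 2/2
(3,1)X 3/4
(3,2)X 2/3
(4,0)X 1/1
(4,2)O 0/2
The smallest same-type fraction is 0/1 at (0,3), which reduces to 0/1. Any threshold above that leaves this resident unsatisfied.

0/1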